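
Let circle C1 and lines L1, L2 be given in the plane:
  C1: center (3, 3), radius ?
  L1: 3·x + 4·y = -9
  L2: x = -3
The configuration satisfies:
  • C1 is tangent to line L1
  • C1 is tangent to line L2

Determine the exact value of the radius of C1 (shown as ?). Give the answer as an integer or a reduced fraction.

6

1. [C1‖L1]  r_C1² − 36 = 0  ⇒  r_C1 = 6 (r>0 drops 1)
2. [C1‖L2]  r_C1² − 36 = 0  ⇒  r_C1 = 6 (r>0 drops 1)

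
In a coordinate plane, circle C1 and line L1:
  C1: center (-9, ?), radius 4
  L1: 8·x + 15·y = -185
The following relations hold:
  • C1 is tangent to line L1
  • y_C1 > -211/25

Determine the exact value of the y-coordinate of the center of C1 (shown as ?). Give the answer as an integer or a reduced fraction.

1. [C1‖L1]  y_C1² + (226/15)y_C1 + 181/5 = 0  ⇒  y_C1 = -181/15 or -3
2. given y_C1 > -211/25: keep -3

-3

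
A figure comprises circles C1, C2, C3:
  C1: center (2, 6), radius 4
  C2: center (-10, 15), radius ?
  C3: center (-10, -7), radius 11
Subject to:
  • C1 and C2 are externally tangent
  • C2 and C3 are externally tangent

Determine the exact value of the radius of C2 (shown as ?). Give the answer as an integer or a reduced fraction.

1. [ext C1·C2]  r_C2² + 8r_C2 − 209 = 0  ⇒  r_C2 = 11 (r>0 drops 1)
2. [ext C2·C3]  r_C2² + 22r_C2 − 363 = 0  ⇒  r_C2 = 11 (r>0 drops 1)

11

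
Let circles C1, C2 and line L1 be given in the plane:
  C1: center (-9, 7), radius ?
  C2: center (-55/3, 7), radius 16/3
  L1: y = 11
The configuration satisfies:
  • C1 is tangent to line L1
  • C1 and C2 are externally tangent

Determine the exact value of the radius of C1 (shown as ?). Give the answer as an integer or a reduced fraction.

1. [C1‖L1]  r_C1² − 16 = 0  ⇒  r_C1 = 4 (r>0 drops 1)
2. [ext C1·C2]  r_C1² + (32/3)r_C1 − 176/3 = 0  ⇒  r_C1 = 4 (r>0 drops 1)

4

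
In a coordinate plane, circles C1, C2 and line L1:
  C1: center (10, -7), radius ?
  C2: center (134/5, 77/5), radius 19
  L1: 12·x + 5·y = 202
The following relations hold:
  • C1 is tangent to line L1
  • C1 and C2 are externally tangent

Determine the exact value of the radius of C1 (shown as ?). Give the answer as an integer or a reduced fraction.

1. [C1‖L1]  r_C1² − 81 = 0  ⇒  r_C1 = 9 (r>0 drops 1)
2. [ext C1·C2]  r_C1² + 38r_C1 − 423 = 0  ⇒  r_C1 = 9 (r>0 drops 1)

9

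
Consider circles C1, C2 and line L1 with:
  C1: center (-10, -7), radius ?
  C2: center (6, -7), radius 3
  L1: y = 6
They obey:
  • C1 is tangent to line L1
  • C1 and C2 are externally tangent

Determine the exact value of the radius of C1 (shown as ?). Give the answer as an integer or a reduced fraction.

1. [C1‖L1]  r_C1² − 169 = 0  ⇒  r_C1 = 13 (r>0 drops 1)
2. [ext C1·C2]  r_C1² + 6r_C1 − 247 = 0  ⇒  r_C1 = 13 (r>0 drops 1)

13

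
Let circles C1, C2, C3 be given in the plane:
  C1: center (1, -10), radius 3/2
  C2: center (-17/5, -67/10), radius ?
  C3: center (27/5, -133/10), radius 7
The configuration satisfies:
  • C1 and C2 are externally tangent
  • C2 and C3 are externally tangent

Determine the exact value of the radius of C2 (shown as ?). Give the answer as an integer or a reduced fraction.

4

1. [ext C1·C2]  r_C2² + 3r_C2 − 28 = 0  ⇒  r_C2 = 4 (r>0 drops 1)
2. [ext C2·C3]  r_C2² + 14r_C2 − 72 = 0  ⇒  r_C2 = 4 (r>0 drops 1)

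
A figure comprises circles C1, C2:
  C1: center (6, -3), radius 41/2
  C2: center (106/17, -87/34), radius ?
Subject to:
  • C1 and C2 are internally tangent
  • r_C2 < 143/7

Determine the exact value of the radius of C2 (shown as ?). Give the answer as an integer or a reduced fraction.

20

1. [int C1,C2]  r_C2² − 41r_C2 + 420 = 0  ⇒  r_C2 = 20 or 21
2. given r_C2 < 143/7: keep 20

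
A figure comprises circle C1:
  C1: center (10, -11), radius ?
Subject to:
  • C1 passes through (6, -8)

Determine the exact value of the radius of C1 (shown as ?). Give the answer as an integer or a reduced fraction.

1. [C1∋P]  r_C1² − 25 = 0  ⇒  r_C1 = 5 (r>0 drops 1)

5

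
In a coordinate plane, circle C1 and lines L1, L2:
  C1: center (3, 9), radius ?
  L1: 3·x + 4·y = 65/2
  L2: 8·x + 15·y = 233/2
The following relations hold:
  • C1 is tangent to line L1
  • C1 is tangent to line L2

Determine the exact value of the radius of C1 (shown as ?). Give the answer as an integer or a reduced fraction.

1. [C1‖L1]  r_C1² − 25/4 = 0  ⇒  r_C1 = 5/2 (r>0 drops 1)
2. [C1‖L2]  r_C1² − 25/4 = 0  ⇒  r_C1 = 5/2 (r>0 drops 1)

5/2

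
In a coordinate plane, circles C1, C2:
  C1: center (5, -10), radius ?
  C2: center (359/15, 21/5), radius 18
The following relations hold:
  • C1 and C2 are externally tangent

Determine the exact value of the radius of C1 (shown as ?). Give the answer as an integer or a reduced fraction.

17/3

1. [ext C1·C2]  r_C1² + 36r_C1 − 2125/9 = 0  ⇒  r_C1 = 17/3 (r>0 drops 1)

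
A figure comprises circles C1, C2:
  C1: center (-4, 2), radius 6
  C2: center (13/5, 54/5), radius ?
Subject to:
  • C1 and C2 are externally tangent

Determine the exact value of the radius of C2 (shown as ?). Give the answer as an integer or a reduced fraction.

5

1. [ext C1·C2]  r_C2² + 12r_C2 − 85 = 0  ⇒  r_C2 = 5 (r>0 drops 1)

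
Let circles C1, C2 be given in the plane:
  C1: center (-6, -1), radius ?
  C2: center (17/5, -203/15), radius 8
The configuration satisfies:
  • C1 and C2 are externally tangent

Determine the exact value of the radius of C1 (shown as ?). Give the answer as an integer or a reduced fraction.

23/3

1. [ext C1·C2]  r_C1² + 16r_C1 − 1633/9 = 0  ⇒  r_C1 = 23/3 (r>0 drops 1)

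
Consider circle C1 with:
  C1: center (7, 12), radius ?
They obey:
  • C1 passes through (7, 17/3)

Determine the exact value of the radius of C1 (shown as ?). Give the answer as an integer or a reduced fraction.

1. [C1∋P]  r_C1² − 361/9 = 0  ⇒  r_C1 = 19/3 (r>0 drops 1)

19/3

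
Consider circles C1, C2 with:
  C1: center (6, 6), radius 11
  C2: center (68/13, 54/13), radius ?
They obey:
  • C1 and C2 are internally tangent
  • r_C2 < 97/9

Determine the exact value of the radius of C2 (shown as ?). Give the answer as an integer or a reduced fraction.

9

1. [int C1,C2]  r_C2² − 22r_C2 + 117 = 0  ⇒  r_C2 = 9 or 13
2. given r_C2 < 97/9: keep 9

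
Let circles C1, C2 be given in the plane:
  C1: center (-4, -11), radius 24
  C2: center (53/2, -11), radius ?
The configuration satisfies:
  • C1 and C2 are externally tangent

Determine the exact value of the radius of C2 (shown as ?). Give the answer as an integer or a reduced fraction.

13/2

1. [ext C1·C2]  r_C2² + 48r_C2 − 1417/4 = 0  ⇒  r_C2 = 13/2 (r>0 drops 1)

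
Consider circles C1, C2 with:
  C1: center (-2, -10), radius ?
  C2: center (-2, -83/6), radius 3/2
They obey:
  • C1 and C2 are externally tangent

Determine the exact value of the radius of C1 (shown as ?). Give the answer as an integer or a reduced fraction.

1. [ext C1·C2]  r_C1² + 3r_C1 − 112/9 = 0  ⇒  r_C1 = 7/3 (r>0 drops 1)

7/3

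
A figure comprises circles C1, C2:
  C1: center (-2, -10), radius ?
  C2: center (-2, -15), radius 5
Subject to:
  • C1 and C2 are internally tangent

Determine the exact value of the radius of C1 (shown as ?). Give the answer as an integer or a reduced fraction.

10

1. [int C1,C2]  r_C1² − 10r_C1 = 0  ⇒  r_C1 = 10 (r>0 drops 1)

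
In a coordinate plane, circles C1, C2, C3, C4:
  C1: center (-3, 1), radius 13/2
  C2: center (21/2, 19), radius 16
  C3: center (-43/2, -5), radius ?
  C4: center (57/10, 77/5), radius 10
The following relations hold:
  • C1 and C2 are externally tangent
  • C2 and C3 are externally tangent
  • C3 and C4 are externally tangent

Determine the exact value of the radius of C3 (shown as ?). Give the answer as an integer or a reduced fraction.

24

1. [ext C2·C3]  r_C3² + 32r_C3 − 1344 = 0  ⇒  r_C3 = 24 (r>0 drops 1)
2. [ext C3·C4]  r_C3² + 20r_C3 − 1056 = 0  ⇒  r_C3 = 24 (r>0 drops 1)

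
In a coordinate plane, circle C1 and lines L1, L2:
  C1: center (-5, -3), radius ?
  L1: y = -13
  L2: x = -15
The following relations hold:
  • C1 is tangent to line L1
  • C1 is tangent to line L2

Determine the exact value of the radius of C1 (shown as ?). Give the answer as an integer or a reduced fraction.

10

1. [C1‖L1]  r_C1² − 100 = 0  ⇒  r_C1 = 10 (r>0 drops 1)
2. [C1‖L2]  r_C1² − 100 = 0  ⇒  r_C1 = 10 (r>0 drops 1)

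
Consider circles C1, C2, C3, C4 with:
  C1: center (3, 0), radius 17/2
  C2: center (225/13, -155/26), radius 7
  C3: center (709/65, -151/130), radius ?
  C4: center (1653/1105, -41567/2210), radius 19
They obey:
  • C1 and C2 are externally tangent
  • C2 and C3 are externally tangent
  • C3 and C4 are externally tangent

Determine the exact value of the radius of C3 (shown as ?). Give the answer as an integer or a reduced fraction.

1

1. [ext C2·C3]  r_C3² + 14r_C3 − 15 = 0  ⇒  r_C3 = 1 (r>0 drops 1)
2. [ext C3·C4]  r_C3² + 38r_C3 − 39 = 0  ⇒  r_C3 = 1 (r>0 drops 1)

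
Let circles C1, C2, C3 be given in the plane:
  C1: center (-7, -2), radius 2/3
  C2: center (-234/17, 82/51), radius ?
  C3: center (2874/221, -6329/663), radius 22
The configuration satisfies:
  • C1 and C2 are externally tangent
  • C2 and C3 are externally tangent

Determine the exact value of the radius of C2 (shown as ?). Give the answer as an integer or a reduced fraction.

7

1. [ext C1·C2]  r_C2² + (4/3)r_C2 − 175/3 = 0  ⇒  r_C2 = 7 (r>0 drops 1)
2. [ext C2·C3]  r_C2² + 44r_C2 − 357 = 0  ⇒  r_C2 = 7 (r>0 drops 1)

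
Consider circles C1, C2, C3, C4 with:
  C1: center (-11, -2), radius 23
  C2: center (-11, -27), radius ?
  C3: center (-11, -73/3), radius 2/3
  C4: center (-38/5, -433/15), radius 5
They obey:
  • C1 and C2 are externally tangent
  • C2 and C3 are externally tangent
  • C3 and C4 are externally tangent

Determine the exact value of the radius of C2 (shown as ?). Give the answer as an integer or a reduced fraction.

1. [ext C1·C2]  r_C2² + 46r_C2 − 96 = 0  ⇒  r_C2 = 2 (r>0 drops 1)
2. [ext C2·C3]  r_C2² + (4/3)r_C2 − 20/3 = 0  ⇒  r_C2 = 2 (r>0 drops 1)

2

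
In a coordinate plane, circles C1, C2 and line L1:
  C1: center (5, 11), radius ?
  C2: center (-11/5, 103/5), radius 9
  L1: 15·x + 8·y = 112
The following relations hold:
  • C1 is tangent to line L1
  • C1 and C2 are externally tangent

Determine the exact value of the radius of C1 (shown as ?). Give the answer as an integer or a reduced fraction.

3

1. [C1‖L1]  r_C1² − 9 = 0  ⇒  r_C1 = 3 (r>0 drops 1)
2. [ext C1·C2]  r_C1² + 18r_C1 − 63 = 0  ⇒  r_C1 = 3 (r>0 drops 1)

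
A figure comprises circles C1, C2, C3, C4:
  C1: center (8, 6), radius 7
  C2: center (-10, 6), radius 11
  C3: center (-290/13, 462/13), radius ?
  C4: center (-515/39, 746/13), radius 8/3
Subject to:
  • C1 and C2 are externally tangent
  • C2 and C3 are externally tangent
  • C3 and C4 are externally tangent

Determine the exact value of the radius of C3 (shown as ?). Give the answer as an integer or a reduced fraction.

1. [ext C2·C3]  r_C3² + 22r_C3 − 903 = 0  ⇒  r_C3 = 21 (r>0 drops 1)
2. [ext C3·C4]  r_C3² + (16/3)r_C3 − 553 = 0  ⇒  r_C3 = 21 (r>0 drops 1)

21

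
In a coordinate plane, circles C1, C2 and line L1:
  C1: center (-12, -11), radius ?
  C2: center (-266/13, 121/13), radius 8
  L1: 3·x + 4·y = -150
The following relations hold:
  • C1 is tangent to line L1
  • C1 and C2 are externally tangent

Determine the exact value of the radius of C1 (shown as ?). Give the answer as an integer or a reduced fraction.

1. [C1‖L1]  r_C1² − 196 = 0  ⇒  r_C1 = 14 (r>0 drops 1)
2. [ext C1·C2]  r_C1² + 16r_C1 − 420 = 0  ⇒  r_C1 = 14 (r>0 drops 1)

14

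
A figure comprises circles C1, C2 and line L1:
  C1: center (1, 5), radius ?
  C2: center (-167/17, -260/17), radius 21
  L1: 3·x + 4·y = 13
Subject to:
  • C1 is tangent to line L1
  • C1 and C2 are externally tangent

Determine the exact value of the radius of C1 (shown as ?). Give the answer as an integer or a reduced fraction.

2

1. [C1‖L1]  r_C1² − 4 = 0  ⇒  r_C1 = 2 (r>0 drops 1)
2. [ext C1·C2]  r_C1² + 42r_C1 − 88 = 0  ⇒  r_C1 = 2 (r>0 drops 1)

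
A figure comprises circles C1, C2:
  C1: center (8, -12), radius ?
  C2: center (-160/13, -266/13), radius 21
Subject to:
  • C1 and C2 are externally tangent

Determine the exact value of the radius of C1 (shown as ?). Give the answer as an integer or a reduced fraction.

1. [ext C1·C2]  r_C1² + 42r_C1 − 43 = 0  ⇒  r_C1 = 1 (r>0 drops 1)

1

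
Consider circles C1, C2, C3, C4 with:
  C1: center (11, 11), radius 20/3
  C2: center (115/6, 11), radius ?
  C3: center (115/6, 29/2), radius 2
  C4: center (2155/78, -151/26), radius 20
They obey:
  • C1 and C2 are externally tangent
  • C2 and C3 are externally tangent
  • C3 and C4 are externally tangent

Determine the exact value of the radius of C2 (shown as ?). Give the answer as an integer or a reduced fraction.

1. [ext C1·C2]  r_C2² + (40/3)r_C2 − 89/4 = 0  ⇒  r_C2 = 3/2 (r>0 drops 1)
2. [ext C2·C3]  r_C2² + 4r_C2 − 33/4 = 0  ⇒  r_C2 = 3/2 (r>0 drops 1)

3/2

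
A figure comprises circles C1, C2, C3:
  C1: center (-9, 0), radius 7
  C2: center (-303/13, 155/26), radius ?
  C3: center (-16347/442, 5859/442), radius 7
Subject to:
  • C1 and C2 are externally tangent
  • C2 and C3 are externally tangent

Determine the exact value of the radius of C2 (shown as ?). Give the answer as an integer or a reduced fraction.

1. [ext C1·C2]  r_C2² + 14r_C2 − 765/4 = 0  ⇒  r_C2 = 17/2 (r>0 drops 1)
2. [ext C2·C3]  r_C2² + 14r_C2 − 765/4 = 0  ⇒  r_C2 = 17/2 (r>0 drops 1)

17/2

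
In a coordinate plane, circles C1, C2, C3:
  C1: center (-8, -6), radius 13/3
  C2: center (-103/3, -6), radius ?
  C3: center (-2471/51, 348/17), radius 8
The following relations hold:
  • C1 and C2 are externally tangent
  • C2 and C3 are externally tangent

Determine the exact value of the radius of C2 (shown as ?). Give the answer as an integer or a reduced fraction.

1. [ext C1·C2]  r_C2² + (26/3)r_C2 − 2024/3 = 0  ⇒  r_C2 = 22 (r>0 drops 1)
2. [ext C2·C3]  r_C2² + 16r_C2 − 836 = 0  ⇒  r_C2 = 22 (r>0 drops 1)

22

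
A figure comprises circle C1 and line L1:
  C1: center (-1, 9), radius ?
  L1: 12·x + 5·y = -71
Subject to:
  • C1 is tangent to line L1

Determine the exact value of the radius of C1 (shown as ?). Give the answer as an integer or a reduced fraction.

8

1. [C1‖L1]  r_C1² − 64 = 0  ⇒  r_C1 = 8 (r>0 drops 1)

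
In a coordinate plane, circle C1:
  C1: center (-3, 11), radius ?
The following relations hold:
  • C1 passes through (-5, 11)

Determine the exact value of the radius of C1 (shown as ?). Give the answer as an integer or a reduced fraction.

1. [C1∋P]  r_C1² − 4 = 0  ⇒  r_C1 = 2 (r>0 drops 1)

2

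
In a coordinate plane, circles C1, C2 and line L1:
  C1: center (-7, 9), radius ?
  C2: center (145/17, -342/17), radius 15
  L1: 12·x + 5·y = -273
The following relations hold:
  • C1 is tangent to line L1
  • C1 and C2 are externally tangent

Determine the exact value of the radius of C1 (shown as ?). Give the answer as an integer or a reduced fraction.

18

1. [C1‖L1]  r_C1² − 324 = 0  ⇒  r_C1 = 18 (r>0 drops 1)
2. [ext C1·C2]  r_C1² + 30r_C1 − 864 = 0  ⇒  r_C1 = 18 (r>0 drops 1)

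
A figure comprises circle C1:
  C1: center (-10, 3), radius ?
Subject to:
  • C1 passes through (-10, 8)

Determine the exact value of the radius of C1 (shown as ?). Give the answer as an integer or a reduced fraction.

1. [C1∋P]  r_C1² − 25 = 0  ⇒  r_C1 = 5 (r>0 drops 1)

5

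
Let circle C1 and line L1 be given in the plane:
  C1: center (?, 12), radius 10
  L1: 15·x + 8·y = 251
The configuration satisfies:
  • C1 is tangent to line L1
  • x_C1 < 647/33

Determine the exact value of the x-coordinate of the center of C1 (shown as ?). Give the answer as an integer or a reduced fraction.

-1

1. [C1‖L1]  x_C1² − (62/3)x_C1 − 65/3 = 0  ⇒  x_C1 = -1 or 65/3
2. given x_C1 < 647/33: keep -1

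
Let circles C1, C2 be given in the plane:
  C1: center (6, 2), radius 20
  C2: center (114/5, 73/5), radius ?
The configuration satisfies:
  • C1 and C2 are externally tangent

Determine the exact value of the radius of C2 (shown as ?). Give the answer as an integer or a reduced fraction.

1

1. [ext C1·C2]  r_C2² + 40r_C2 − 41 = 0  ⇒  r_C2 = 1 (r>0 drops 1)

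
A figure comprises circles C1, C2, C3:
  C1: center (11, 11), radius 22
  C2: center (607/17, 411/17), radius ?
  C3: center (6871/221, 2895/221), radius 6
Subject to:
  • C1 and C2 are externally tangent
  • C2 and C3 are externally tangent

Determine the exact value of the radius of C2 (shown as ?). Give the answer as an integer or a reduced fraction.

6

1. [ext C1·C2]  r_C2² + 44r_C2 − 300 = 0  ⇒  r_C2 = 6 (r>0 drops 1)
2. [ext C2·C3]  r_C2² + 12r_C2 − 108 = 0  ⇒  r_C2 = 6 (r>0 drops 1)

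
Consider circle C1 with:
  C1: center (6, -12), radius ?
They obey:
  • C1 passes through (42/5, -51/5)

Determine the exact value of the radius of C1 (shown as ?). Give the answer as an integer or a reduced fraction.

1. [C1∋P]  r_C1² − 9 = 0  ⇒  r_C1 = 3 (r>0 drops 1)

3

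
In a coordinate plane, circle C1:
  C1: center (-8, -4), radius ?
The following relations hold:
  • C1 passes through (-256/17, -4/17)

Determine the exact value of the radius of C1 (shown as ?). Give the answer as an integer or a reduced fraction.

8

1. [C1∋P]  r_C1² − 64 = 0  ⇒  r_C1 = 8 (r>0 drops 1)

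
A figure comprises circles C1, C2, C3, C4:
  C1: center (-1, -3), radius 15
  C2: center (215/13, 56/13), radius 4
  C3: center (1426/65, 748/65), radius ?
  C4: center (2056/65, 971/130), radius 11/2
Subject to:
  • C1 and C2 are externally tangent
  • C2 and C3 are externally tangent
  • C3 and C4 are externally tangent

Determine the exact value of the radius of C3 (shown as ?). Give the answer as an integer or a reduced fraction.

5

1. [ext C2·C3]  r_C3² + 8r_C3 − 65 = 0  ⇒  r_C3 = 5 (r>0 drops 1)
2. [ext C3·C4]  r_C3² + 11r_C3 − 80 = 0  ⇒  r_C3 = 5 (r>0 drops 1)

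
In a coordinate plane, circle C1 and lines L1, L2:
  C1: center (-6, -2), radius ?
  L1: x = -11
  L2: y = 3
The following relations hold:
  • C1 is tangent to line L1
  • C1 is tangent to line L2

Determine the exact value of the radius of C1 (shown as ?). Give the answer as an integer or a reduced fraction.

5

1. [C1‖L1]  r_C1² − 25 = 0  ⇒  r_C1 = 5 (r>0 drops 1)
2. [C1‖L2]  r_C1² − 25 = 0  ⇒  r_C1 = 5 (r>0 drops 1)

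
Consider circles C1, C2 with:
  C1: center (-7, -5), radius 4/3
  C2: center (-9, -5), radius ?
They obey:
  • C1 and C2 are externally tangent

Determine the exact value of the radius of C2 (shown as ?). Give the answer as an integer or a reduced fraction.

2/3

1. [ext C1·C2]  r_C2² + (8/3)r_C2 − 20/9 = 0  ⇒  r_C2 = 2/3 (r>0 drops 1)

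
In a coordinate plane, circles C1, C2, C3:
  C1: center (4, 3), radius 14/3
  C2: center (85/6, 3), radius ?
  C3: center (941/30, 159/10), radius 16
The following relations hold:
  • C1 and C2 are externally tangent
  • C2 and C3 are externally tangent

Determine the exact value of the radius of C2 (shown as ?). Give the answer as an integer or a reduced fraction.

1. [ext C1·C2]  r_C2² + (28/3)r_C2 − 979/12 = 0  ⇒  r_C2 = 11/2 (r>0 drops 1)
2. [ext C2·C3]  r_C2² + 32r_C2 − 825/4 = 0  ⇒  r_C2 = 11/2 (r>0 drops 1)

11/2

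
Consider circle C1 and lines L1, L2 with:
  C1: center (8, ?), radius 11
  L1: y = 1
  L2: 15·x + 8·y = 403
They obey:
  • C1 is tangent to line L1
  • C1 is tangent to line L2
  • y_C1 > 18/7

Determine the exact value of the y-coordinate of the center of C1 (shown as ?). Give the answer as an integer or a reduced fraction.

12

1. [C1‖L1]  y_C1² − 2y_C1 − 120 = 0  ⇒  y_C1 = -10 or 12
2. [C1‖L2]  y_C1² − (283/4)y_C1 + 705 = 0  ⇒  y_C1 = 12 or 235/4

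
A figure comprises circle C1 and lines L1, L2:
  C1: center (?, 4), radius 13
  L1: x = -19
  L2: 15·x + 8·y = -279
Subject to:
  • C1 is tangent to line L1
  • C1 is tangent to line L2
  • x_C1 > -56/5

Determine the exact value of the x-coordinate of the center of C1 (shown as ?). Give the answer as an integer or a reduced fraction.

1. [C1‖L1]  x_C1² + 38x_C1 + 192 = 0  ⇒  x_C1 = -32 or -6
2. [C1‖L2]  x_C1² + (622/15)x_C1 + 1064/5 = 0  ⇒  x_C1 = -532/15 or -6

-6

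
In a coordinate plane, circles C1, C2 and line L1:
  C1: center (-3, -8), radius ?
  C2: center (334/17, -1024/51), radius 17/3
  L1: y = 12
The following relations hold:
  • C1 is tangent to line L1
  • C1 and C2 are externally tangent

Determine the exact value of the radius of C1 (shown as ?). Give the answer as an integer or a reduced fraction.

20

1. [C1‖L1]  r_C1² − 400 = 0  ⇒  r_C1 = 20 (r>0 drops 1)
2. [ext C1·C2]  r_C1² + (34/3)r_C1 − 1880/3 = 0  ⇒  r_C1 = 20 (r>0 drops 1)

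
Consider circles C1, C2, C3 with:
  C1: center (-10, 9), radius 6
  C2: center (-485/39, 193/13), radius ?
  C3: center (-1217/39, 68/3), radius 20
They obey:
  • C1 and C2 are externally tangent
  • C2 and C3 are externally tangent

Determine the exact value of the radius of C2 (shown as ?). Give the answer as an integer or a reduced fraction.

1. [ext C1·C2]  r_C2² + 12r_C2 − 37/9 = 0  ⇒  r_C2 = 1/3 (r>0 drops 1)
2. [ext C2·C3]  r_C2² + 40r_C2 − 121/9 = 0  ⇒  r_C2 = 1/3 (r>0 drops 1)

1/3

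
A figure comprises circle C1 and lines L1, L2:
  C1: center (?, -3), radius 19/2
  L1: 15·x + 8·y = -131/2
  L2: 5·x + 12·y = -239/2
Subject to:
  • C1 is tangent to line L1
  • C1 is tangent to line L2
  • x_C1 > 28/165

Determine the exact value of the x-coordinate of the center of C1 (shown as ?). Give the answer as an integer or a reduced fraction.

1. [C1‖L1]  x_C1² + (83/15)x_C1 − 1624/15 = 0  ⇒  x_C1 = -203/15 or 8
2. [C1‖L2]  x_C1² + (167/5)x_C1 − 1656/5 = 0  ⇒  x_C1 = -207/5 or 8

8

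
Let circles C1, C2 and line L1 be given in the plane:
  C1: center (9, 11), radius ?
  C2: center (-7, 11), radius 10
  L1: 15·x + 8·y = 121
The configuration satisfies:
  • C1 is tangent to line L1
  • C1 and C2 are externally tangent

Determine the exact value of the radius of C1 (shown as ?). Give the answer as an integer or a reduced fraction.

1. [C1‖L1]  r_C1² − 36 = 0  ⇒  r_C1 = 6 (r>0 drops 1)
2. [ext C1·C2]  r_C1² + 20r_C1 − 156 = 0  ⇒  r_C1 = 6 (r>0 drops 1)

6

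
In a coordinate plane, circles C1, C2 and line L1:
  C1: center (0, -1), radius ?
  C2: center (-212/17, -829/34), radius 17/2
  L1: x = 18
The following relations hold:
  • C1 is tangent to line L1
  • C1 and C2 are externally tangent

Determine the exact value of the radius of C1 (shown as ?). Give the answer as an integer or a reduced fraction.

18

1. [C1‖L1]  r_C1² − 324 = 0  ⇒  r_C1 = 18 (r>0 drops 1)
2. [ext C1·C2]  r_C1² + 17r_C1 − 630 = 0  ⇒  r_C1 = 18 (r>0 drops 1)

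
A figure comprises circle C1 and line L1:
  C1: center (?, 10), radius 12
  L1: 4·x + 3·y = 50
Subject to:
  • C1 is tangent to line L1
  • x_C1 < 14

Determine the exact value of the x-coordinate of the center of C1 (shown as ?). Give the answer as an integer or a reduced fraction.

-10

1. [C1‖L1]  x_C1² − 10x_C1 − 200 = 0  ⇒  x_C1 = -10 or 20
2. given x_C1 < 14: keep -10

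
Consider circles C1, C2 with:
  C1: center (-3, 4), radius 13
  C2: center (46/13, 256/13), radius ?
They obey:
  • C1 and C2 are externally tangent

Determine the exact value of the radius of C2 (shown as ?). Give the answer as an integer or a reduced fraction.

1. [ext C1·C2]  r_C2² + 26r_C2 − 120 = 0  ⇒  r_C2 = 4 (r>0 drops 1)

4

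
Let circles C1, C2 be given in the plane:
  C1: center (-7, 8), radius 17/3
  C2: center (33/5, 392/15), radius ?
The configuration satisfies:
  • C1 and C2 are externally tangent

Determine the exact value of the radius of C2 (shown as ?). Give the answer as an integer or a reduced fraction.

17

1. [ext C1·C2]  r_C2² + (34/3)r_C2 − 1445/3 = 0  ⇒  r_C2 = 17 (r>0 drops 1)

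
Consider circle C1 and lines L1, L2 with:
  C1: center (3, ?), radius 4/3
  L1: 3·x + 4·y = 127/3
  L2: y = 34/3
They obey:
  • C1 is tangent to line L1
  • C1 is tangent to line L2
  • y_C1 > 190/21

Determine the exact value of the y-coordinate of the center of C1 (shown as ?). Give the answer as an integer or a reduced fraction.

1. [C1‖L1]  y_C1² − (50/3)y_C1 + 200/3 = 0  ⇒  y_C1 = 20/3 or 10
2. [C1‖L2]  y_C1² − (68/3)y_C1 + 380/3 = 0  ⇒  y_C1 = 10 or 38/3

10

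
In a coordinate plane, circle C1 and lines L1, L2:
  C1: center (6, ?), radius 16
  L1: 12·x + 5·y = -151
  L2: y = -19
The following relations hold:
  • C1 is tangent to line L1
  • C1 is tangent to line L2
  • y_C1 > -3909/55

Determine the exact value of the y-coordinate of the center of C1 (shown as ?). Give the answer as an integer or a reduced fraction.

1. [C1‖L1]  y_C1² + (446/5)y_C1 + 1293/5 = 0  ⇒  y_C1 = -431/5 or -3
2. [C1‖L2]  y_C1² + 38y_C1 + 105 = 0  ⇒  y_C1 = -35 or -3

-3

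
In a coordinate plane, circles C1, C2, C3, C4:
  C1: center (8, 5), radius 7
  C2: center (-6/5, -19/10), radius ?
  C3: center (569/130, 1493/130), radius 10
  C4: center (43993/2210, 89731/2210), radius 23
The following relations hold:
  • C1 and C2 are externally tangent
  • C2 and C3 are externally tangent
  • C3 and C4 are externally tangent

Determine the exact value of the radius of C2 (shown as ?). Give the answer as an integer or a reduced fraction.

1. [ext C1·C2]  r_C2² + 14r_C2 − 333/4 = 0  ⇒  r_C2 = 9/2 (r>0 drops 1)
2. [ext C2·C3]  r_C2² + 20r_C2 − 441/4 = 0  ⇒  r_C2 = 9/2 (r>0 drops 1)

9/2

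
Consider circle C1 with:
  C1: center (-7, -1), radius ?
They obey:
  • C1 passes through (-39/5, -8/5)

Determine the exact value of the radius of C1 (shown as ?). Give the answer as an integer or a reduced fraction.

1

1. [C1∋P]  r_C1² − 1 = 0  ⇒  r_C1 = 1 (r>0 drops 1)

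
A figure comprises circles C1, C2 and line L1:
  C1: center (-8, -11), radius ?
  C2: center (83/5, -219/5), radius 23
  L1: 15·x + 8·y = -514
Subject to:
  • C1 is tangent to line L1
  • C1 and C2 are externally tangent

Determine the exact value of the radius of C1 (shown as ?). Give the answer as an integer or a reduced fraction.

1. [C1‖L1]  r_C1² − 324 = 0  ⇒  r_C1 = 18 (r>0 drops 1)
2. [ext C1·C2]  r_C1² + 46r_C1 − 1152 = 0  ⇒  r_C1 = 18 (r>0 drops 1)

18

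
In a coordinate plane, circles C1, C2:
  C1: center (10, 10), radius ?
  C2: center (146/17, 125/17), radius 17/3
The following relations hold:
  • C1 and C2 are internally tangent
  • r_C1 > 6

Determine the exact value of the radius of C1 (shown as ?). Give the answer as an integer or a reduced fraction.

26/3

1. [int C1,C2]  r_C1² − (34/3)r_C1 + 208/9 = 0  ⇒  r_C1 = 8/3 or 26/3
2. given r_C1 > 6: keep 26/3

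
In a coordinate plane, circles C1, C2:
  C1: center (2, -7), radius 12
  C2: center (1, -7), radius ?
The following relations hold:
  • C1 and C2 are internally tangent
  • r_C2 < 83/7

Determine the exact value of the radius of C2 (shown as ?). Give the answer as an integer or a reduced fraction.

11

1. [int C1,C2]  r_C2² − 24r_C2 + 143 = 0  ⇒  r_C2 = 11 or 13
2. given r_C2 < 83/7: keep 11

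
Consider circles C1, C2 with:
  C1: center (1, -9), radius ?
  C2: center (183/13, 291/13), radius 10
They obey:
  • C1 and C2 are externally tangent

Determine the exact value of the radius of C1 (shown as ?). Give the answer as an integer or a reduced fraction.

24

1. [ext C1·C2]  r_C1² + 20r_C1 − 1056 = 0  ⇒  r_C1 = 24 (r>0 drops 1)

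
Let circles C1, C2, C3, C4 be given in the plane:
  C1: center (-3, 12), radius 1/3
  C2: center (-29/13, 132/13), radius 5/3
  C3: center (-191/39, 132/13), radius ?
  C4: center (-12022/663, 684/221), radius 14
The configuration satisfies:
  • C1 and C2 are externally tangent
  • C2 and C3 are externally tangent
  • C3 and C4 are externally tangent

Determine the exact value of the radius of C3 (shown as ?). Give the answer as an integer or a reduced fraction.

1. [ext C2·C3]  r_C3² + (10/3)r_C3 − 13/3 = 0  ⇒  r_C3 = 1 (r>0 drops 1)
2. [ext C3·C4]  r_C3² + 28r_C3 − 29 = 0  ⇒  r_C3 = 1 (r>0 drops 1)

1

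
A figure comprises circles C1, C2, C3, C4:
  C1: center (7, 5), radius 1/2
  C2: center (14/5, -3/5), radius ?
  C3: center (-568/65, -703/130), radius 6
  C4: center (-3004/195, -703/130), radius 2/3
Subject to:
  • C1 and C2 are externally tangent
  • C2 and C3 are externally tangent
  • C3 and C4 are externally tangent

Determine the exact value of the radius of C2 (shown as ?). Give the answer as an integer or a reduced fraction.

1. [ext C1·C2]  r_C2² + 1r_C2 − 195/4 = 0  ⇒  r_C2 = 13/2 (r>0 drops 1)
2. [ext C2·C3]  r_C2² + 12r_C2 − 481/4 = 0  ⇒  r_C2 = 13/2 (r>0 drops 1)

13/2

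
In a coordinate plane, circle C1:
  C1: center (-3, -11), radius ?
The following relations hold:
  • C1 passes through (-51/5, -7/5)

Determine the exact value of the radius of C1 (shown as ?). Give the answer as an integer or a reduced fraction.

1. [C1∋P]  r_C1² − 144 = 0  ⇒  r_C1 = 12 (r>0 drops 1)

12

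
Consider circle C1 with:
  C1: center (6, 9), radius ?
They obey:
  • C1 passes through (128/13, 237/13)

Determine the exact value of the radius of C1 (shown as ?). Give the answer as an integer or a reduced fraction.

10

1. [C1∋P]  r_C1² − 100 = 0  ⇒  r_C1 = 10 (r>0 drops 1)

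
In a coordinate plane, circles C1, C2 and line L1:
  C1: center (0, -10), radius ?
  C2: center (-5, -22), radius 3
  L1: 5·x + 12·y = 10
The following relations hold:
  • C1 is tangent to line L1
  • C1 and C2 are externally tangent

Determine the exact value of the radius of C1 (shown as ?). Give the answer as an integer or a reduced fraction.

1. [C1‖L1]  r_C1² − 100 = 0  ⇒  r_C1 = 10 (r>0 drops 1)
2. [ext C1·C2]  r_C1² + 6r_C1 − 160 = 0  ⇒  r_C1 = 10 (r>0 drops 1)

10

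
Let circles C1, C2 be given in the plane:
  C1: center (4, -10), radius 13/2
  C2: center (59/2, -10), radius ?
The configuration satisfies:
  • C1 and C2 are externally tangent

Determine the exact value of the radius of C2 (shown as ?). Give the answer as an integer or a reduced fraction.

1. [ext C1·C2]  r_C2² + 13r_C2 − 608 = 0  ⇒  r_C2 = 19 (r>0 drops 1)

19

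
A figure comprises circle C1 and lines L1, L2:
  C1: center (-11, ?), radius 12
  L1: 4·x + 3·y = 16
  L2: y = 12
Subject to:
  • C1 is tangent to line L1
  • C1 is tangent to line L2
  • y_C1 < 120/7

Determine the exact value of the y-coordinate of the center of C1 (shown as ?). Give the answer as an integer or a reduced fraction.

1. [C1‖L1]  y_C1² − 40y_C1 = 0  ⇒  y_C1 = 0 or 40
2. [C1‖L2]  y_C1² − 24y_C1 = 0  ⇒  y_C1 = 0 or 24

0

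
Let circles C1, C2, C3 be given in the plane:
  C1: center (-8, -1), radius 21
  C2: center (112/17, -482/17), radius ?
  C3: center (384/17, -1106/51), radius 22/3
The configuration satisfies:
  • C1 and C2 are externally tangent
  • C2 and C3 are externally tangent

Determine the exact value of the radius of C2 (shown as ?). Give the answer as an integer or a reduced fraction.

1. [ext C1·C2]  r_C2² + 42r_C2 − 520 = 0  ⇒  r_C2 = 10 (r>0 drops 1)
2. [ext C2·C3]  r_C2² + (44/3)r_C2 − 740/3 = 0  ⇒  r_C2 = 10 (r>0 drops 1)

10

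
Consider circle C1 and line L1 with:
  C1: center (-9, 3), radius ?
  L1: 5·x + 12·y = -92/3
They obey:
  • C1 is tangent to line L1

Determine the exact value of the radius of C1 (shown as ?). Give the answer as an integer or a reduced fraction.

5/3

1. [C1‖L1]  r_C1² − 25/9 = 0  ⇒  r_C1 = 5/3 (r>0 drops 1)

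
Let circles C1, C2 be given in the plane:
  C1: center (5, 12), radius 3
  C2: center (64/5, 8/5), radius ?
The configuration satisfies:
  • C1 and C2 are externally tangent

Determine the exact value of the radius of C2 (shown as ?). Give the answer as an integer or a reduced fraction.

10

1. [ext C1·C2]  r_C2² + 6r_C2 − 160 = 0  ⇒  r_C2 = 10 (r>0 drops 1)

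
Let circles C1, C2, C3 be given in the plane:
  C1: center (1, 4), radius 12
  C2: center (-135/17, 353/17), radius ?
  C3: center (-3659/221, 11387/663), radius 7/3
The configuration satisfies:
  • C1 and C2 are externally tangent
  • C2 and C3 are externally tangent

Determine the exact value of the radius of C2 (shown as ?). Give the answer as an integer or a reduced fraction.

7

1. [ext C1·C2]  r_C2² + 24r_C2 − 217 = 0  ⇒  r_C2 = 7 (r>0 drops 1)
2. [ext C2·C3]  r_C2² + (14/3)r_C2 − 245/3 = 0  ⇒  r_C2 = 7 (r>0 drops 1)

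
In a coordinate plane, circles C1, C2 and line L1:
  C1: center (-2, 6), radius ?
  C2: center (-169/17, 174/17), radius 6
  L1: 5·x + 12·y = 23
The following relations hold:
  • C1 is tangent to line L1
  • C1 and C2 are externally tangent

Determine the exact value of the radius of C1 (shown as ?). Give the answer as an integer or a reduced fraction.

1. [C1‖L1]  r_C1² − 9 = 0  ⇒  r_C1 = 3 (r>0 drops 1)
2. [ext C1·C2]  r_C1² + 12r_C1 − 45 = 0  ⇒  r_C1 = 3 (r>0 drops 1)

3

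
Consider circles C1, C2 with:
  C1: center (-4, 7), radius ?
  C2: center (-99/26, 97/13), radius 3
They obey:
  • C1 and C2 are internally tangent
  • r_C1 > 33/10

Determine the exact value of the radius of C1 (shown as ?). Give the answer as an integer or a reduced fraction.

1. [int C1,C2]  r_C1² − 6r_C1 + 35/4 = 0  ⇒  r_C1 = 5/2 or 7/2
2. given r_C1 > 33/10: keep 7/2

7/2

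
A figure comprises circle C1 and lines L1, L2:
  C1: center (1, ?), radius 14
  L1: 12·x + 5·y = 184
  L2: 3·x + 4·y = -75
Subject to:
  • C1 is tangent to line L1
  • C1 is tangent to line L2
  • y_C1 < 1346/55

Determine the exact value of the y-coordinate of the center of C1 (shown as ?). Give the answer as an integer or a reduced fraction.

-2

1. [C1‖L1]  y_C1² − (344/5)y_C1 − 708/5 = 0  ⇒  y_C1 = -2 or 354/5
2. [C1‖L2]  y_C1² + 39y_C1 + 74 = 0  ⇒  y_C1 = -37 or -2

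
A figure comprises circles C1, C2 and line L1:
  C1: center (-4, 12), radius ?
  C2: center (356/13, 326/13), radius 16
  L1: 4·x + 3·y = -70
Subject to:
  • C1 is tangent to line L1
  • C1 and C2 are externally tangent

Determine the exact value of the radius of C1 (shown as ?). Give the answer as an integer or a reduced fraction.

18

1. [C1‖L1]  r_C1² − 324 = 0  ⇒  r_C1 = 18 (r>0 drops 1)
2. [ext C1·C2]  r_C1² + 32r_C1 − 900 = 0  ⇒  r_C1 = 18 (r>0 drops 1)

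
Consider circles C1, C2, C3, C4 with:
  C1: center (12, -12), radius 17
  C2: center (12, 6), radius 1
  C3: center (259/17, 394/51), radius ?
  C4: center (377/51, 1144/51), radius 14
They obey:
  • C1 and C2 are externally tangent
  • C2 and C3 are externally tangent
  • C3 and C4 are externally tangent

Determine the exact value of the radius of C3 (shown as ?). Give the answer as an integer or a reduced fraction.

1. [ext C2·C3]  r_C3² + 2r_C3 − 112/9 = 0  ⇒  r_C3 = 8/3 (r>0 drops 1)
2. [ext C3·C4]  r_C3² + 28r_C3 − 736/9 = 0  ⇒  r_C3 = 8/3 (r>0 drops 1)

8/3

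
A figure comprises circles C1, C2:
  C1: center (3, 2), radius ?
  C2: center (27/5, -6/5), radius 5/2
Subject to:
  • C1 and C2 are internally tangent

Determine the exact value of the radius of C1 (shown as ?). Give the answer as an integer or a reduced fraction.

13/2

1. [int C1,C2]  r_C1² − 5r_C1 − 39/4 = 0  ⇒  r_C1 = 13/2 (r>0 drops 1)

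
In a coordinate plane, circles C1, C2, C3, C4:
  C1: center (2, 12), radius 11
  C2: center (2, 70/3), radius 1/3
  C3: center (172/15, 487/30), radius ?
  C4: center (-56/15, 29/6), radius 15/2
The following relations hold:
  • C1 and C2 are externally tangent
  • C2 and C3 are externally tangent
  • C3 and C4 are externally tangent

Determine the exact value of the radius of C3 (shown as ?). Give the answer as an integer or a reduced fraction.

23/2

1. [ext C2·C3]  r_C3² + (2/3)r_C3 − 1679/12 = 0  ⇒  r_C3 = 23/2 (r>0 drops 1)
2. [ext C3·C4]  r_C3² + 15r_C3 − 1219/4 = 0  ⇒  r_C3 = 23/2 (r>0 drops 1)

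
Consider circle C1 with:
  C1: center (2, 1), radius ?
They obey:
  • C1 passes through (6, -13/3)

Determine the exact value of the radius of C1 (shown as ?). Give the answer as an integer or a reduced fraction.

20/3

1. [C1∋P]  r_C1² − 400/9 = 0  ⇒  r_C1 = 20/3 (r>0 drops 1)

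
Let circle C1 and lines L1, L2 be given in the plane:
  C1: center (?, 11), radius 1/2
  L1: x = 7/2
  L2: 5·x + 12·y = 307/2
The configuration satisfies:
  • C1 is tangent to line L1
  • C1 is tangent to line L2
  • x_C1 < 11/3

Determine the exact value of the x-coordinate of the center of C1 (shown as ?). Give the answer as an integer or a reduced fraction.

1. [C1‖L1]  x_C1² − 7x_C1 + 12 = 0  ⇒  x_C1 = 3 or 4
2. [C1‖L2]  x_C1² − (43/5)x_C1 + 84/5 = 0  ⇒  x_C1 = 3 or 28/5

3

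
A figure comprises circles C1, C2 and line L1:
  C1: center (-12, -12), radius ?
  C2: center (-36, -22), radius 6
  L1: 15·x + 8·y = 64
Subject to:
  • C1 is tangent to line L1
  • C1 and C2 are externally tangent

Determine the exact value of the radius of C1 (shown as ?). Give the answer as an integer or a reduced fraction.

1. [C1‖L1]  r_C1² − 400 = 0  ⇒  r_C1 = 20 (r>0 drops 1)
2. [ext C1·C2]  r_C1² + 12r_C1 − 640 = 0  ⇒  r_C1 = 20 (r>0 drops 1)

20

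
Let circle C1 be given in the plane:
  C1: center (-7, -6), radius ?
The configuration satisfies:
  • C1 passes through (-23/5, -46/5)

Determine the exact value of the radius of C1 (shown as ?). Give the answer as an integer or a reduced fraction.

4

1. [C1∋P]  r_C1² − 16 = 0  ⇒  r_C1 = 4 (r>0 drops 1)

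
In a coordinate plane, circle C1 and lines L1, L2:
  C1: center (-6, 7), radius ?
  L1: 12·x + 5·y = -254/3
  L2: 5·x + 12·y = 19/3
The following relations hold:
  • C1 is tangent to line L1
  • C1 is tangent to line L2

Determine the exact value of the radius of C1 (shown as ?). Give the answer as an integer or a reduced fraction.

11/3

1. [C1‖L1]  r_C1² − 121/9 = 0  ⇒  r_C1 = 11/3 (r>0 drops 1)
2. [C1‖L2]  r_C1² − 121/9 = 0  ⇒  r_C1 = 11/3 (r>0 drops 1)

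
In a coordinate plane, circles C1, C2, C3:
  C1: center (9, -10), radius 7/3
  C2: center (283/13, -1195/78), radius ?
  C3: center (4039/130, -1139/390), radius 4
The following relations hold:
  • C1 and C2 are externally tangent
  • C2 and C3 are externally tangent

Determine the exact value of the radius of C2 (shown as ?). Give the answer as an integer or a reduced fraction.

1. [ext C1·C2]  r_C2² + (14/3)r_C2 − 2231/12 = 0  ⇒  r_C2 = 23/2 (r>0 drops 1)
2. [ext C2·C3]  r_C2² + 8r_C2 − 897/4 = 0  ⇒  r_C2 = 23/2 (r>0 drops 1)

23/2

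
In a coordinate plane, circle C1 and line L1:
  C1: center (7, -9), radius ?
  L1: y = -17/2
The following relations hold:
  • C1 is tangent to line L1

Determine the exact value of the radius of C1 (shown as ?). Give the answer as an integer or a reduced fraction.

1. [C1‖L1]  r_C1² − 1/4 = 0  ⇒  r_C1 = 1/2 (r>0 drops 1)

1/2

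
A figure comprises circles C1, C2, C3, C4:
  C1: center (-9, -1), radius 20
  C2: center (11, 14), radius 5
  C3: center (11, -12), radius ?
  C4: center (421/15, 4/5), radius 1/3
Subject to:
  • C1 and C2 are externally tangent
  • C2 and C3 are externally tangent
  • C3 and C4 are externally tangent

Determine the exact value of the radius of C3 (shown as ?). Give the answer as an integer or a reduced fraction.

21

1. [ext C2·C3]  r_C3² + 10r_C3 − 651 = 0  ⇒  r_C3 = 21 (r>0 drops 1)
2. [ext C3·C4]  r_C3² + (2/3)r_C3 − 455 = 0  ⇒  r_C3 = 21 (r>0 drops 1)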